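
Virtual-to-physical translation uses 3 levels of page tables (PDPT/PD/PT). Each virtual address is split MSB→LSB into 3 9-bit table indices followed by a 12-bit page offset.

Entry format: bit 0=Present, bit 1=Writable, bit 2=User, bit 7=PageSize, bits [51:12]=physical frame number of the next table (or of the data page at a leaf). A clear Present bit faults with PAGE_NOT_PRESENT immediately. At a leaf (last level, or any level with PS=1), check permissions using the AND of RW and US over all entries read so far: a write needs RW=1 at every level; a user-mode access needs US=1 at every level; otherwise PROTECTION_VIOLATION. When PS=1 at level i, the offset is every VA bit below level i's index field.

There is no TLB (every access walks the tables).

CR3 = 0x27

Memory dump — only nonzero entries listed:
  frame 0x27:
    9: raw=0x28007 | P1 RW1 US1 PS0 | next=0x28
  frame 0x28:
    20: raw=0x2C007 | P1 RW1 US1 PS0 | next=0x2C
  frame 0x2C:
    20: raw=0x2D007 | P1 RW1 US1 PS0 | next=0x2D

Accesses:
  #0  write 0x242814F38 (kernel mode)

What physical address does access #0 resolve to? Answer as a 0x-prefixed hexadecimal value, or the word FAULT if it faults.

Per-access translation:
#0 VA=0x242814F38 (w,kernel):
  lvl0: tbl 0x27, slot 9 ⇒ 0x28007 (P1/RW1/US1/PS0)
  lvl1: tbl 0x28, slot 20 ⇒ 0x2C007 (P1/RW1/US1/PS0)
  lvl2: tbl 0x2C, slot 20 ⇒ 0x2D007 (P1/RW1/US1/PS0)
  ✓ 0x2DF38  — 3 lookups

Access #0 PA: 0x2DF38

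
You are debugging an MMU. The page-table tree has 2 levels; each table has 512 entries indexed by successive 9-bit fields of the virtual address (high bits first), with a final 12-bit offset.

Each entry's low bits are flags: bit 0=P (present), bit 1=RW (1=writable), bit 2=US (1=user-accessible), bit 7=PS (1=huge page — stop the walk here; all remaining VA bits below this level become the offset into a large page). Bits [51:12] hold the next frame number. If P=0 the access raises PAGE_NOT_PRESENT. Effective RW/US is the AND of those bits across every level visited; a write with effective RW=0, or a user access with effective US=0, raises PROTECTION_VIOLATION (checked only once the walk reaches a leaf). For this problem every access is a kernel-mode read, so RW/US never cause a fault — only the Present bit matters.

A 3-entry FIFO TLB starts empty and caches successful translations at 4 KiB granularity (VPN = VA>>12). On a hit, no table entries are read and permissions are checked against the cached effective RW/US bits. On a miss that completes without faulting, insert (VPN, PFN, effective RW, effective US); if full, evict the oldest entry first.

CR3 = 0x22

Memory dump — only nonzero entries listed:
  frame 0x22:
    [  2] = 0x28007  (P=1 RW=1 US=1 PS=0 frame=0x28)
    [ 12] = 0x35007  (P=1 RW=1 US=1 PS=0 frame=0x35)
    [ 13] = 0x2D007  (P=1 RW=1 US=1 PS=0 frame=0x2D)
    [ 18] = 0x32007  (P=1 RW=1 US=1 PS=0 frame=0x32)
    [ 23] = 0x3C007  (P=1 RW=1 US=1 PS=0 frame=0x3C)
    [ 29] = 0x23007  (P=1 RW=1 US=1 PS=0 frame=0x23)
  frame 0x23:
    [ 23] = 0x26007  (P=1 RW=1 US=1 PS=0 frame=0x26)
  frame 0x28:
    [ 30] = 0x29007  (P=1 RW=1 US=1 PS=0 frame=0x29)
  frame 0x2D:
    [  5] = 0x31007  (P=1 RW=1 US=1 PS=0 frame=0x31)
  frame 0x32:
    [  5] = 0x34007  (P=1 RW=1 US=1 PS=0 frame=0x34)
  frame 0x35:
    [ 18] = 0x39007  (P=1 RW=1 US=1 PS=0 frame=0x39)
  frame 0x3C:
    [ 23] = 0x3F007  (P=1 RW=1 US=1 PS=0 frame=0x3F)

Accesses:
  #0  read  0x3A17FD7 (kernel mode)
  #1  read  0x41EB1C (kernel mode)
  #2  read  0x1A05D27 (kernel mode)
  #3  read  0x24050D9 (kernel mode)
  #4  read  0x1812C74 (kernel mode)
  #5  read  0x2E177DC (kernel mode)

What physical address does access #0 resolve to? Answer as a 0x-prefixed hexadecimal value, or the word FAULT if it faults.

Trace:
#0 VA=0x3A17FD7 (r,kernel):
  L0: frame=0x22 idx=29 entry=0x23007 [P=1 RW=1 US=1 PS=0]
  L1: frame=0x23 idx=23 entry=0x26007 [P=1 RW=1 US=1 PS=0]
  → PA=0x26FD7  (2 entries read)
#1 VA=0x41EB1C (r,kernel):
  L0: frame=0x22 idx=2 entry=0x28007 [P=1 RW=1 US=1 PS=0]
  L1: frame=0x28 idx=30 entry=0x29007 [P=1 RW=1 US=1 PS=0]
  → PA=0x29B1C  (2 entries read)
#2 VA=0x1A05D27 (r,kernel):
  L0: frame=0x22 idx=13 entry=0x2D007 [P=1 RW=1 US=1 PS=0]
  L1: frame=0x2D idx=5 entry=0x31007 [P=1 RW=1 US=1 PS=0]
  → PA=0x31D27  (2 entries read)
#3 VA=0x24050D9 (r,kernel):
  L0: frame=0x22 idx=18 entry=0x32007 [P=1 RW=1 US=1 PS=0]
  L1: frame=0x32 idx=5 entry=0x34007 [P=1 RW=1 US=1 PS=0]
  → PA=0x340D9  (2 entries read)
#4 VA=0x1812C74 (r,kernel):
  L0: frame=0x22 idx=12 entry=0x35007 [P=1 RW=1 US=1 PS=0]
  L1: frame=0x35 idx=18 entry=0x39007 [P=1 RW=1 US=1 PS=0]
  → PA=0x39C74  (2 entries read)
#5 VA=0x2E177DC (r,kernel):
  L0: frame=0x22 idx=23 entry=0x3C007 [P=1 RW=1 US=1 PS=0]
  L1: frame=0x3C idx=23 entry=0x3F007 [P=1 RW=1 US=1 PS=0]
  → PA=0x3F7DC  (2 entries read)

Access #0 PA: 0x26FD7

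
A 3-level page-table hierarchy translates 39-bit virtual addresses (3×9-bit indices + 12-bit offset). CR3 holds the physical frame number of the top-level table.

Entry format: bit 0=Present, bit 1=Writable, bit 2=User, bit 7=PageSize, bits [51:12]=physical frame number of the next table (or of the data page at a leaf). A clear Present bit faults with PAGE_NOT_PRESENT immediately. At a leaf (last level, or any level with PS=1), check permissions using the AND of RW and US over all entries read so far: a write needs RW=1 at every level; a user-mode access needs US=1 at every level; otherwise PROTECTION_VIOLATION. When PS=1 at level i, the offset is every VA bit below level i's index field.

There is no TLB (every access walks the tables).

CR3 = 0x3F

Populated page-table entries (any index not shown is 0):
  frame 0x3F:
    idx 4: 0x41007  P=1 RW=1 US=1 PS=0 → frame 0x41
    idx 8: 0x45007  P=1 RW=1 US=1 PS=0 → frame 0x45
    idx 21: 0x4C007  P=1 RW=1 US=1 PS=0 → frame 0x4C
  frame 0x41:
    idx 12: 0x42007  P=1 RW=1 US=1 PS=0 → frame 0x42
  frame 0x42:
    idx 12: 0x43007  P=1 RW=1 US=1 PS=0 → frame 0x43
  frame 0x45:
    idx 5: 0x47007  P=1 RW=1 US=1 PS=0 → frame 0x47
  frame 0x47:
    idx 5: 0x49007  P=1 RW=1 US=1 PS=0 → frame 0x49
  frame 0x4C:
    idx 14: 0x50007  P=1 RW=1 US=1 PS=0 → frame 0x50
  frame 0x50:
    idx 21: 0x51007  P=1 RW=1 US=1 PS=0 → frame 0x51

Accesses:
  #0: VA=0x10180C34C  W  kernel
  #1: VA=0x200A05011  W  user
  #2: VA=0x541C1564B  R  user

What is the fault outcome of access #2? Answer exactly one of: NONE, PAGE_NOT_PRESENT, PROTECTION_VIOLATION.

Walk each access:
#0 VA=0x10180C34C (w,kernel):
  lvl0: tbl 0x3F, slot 4 ⇒ 0x41007 (P1/RW1/US1/PS0)
  lvl1: tbl 0x41, slot 12 ⇒ 0x42007 (P1/RW1/US1/PS0)
  lvl2: tbl 0x42, slot 12 ⇒ 0x43007 (P1/RW1/US1/PS0)
  ⇒ phys 0x4334C  [3 reads]
#1 VA=0x200A05011 (w,user):
  lvl0: tbl 0x3F, slot 8 ⇒ 0x45007 (P1/RW1/US1/PS0)
  lvl1: tbl 0x45, slot 5 ⇒ 0x47007 (P1/RW1/US1/PS0)
  lvl2: tbl 0x47, slot 5 ⇒ 0x49007 (P1/RW1/US1/PS0)
  ⇒ phys 0x49011  [3 reads]
#2 VA=0x541C1564B (r,user):
  lvl0: tbl 0x3F, slot 21 ⇒ 0x4C007 (P1/RW1/US1/PS0)
  lvl1: tbl 0x4C, slot 14 ⇒ 0x50007 (P1/RW1/US1/PS0)
  lvl2: tbl 0x50, slot 21 ⇒ 0x51007 (P1/RW1/US1/PS0)
  ⇒ phys 0x5164B  [3 reads]

Access #2 fault: NONE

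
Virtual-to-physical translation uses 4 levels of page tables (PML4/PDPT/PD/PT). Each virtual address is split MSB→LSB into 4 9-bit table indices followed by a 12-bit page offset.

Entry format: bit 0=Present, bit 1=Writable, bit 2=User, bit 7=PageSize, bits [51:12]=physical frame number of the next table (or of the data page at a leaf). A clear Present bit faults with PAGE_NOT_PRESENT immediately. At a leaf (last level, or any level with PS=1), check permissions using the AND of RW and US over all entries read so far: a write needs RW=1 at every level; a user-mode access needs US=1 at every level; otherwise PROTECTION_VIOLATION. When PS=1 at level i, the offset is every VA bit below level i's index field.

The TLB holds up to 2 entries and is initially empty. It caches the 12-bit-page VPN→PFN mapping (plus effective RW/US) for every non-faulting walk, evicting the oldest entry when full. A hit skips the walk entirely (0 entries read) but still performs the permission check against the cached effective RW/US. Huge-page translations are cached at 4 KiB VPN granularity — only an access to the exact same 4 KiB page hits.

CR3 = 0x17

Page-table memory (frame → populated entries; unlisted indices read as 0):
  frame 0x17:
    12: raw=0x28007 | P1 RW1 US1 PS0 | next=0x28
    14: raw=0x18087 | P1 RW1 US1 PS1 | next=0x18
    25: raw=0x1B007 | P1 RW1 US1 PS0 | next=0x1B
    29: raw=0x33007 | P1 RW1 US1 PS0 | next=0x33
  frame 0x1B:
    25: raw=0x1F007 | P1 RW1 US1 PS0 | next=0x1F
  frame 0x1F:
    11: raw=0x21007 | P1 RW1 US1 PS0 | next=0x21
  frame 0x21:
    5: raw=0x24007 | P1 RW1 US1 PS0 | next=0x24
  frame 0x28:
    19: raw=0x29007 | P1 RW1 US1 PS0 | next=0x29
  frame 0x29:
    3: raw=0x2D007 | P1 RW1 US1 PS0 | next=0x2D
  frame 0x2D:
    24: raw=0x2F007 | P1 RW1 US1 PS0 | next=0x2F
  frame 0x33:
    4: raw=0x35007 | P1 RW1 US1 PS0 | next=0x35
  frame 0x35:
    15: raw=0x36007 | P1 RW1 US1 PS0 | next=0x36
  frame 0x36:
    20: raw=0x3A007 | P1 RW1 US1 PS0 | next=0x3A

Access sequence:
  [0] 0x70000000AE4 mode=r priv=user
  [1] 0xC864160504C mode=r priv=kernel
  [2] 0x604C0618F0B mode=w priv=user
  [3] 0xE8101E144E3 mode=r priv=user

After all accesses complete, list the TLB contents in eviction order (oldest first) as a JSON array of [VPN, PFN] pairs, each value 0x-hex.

Trace:
#0 VA=0x70000000AE4 (r,user):
  lvl0: tbl 0x17, slot 14 ⇒ 0x18087 (P1/RW1/US1/PS1)
  ⇒ phys 0x18AE4 (huge @L0)  [1 reads]
#1 VA=0xC864160504C (r,kernel):
  lvl0: tbl 0x17, slot 25 ⇒ 0x1B007 (P1/RW1/US1/PS0)
  lvl1: tbl 0x1B, slot 25 ⇒ 0x1F007 (P1/RW1/US1/PS0)
  lvl2: tbl 0x1F, slot 11 ⇒ 0x21007 (P1/RW1/US1/PS0)
  lvl3: tbl 0x21, slot 5 ⇒ 0x24007 (P1/RW1/US1/PS0)
  ⇒ phys 0x2404C  [4 reads]
#2 VA=0x604C0618F0B (w,user):
  lvl0: tbl 0x17, slot 12 ⇒ 0x28007 (P1/RW1/US1/PS0)
  lvl1: tbl 0x28, slot 19 ⇒ 0x29007 (P1/RW1/US1/PS0)
  lvl2: tbl 0x29, slot 3 ⇒ 0x2D007 (P1/RW1/US1/PS0)
  lvl3: tbl 0x2D, slot 24 ⇒ 0x2F007 (P1/RW1/US1/PS0)
  ⇒ phys 0x2FF0B  [4 reads]
#3 VA=0xE8101E144E3 (r,user):
  lvl0: tbl 0x17, slot 29 ⇒ 0x33007 (P1/RW1/US1/PS0)
  lvl1: tbl 0x33, slot 4 ⇒ 0x35007 (P1/RW1/US1/PS0)
  lvl2: tbl 0x35, slot 15 ⇒ 0x36007 (P1/RW1/US1/PS0)
  lvl3: tbl 0x36, slot 20 ⇒ 0x3A007 (P1/RW1/US1/PS0)
  ⇒ phys 0x3A4E3  [4 reads]

TLB: [["0x604C0618", "0x2F"], ["0xE8101E14", "0x3A"]]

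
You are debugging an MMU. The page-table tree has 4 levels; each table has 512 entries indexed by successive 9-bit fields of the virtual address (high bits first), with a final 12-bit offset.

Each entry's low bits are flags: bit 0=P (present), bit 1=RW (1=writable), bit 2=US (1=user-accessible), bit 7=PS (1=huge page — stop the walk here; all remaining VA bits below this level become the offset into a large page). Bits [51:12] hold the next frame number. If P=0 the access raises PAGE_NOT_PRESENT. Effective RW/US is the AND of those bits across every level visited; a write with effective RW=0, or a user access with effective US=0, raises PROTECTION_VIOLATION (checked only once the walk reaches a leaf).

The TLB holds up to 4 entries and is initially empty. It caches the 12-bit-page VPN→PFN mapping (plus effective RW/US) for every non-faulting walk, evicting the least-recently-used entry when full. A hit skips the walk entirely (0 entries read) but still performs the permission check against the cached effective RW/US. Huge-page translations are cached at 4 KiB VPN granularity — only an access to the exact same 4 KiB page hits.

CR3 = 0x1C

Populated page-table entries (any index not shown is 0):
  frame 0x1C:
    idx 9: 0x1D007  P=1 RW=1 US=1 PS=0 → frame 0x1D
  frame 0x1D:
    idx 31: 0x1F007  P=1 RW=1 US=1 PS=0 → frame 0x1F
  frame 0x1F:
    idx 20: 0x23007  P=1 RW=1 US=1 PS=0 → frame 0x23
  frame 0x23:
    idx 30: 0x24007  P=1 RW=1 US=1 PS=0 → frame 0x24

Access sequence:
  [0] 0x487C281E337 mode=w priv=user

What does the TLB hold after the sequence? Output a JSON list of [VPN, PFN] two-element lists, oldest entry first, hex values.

Per-access translation:
#0 VA=0x487C281E337 (w,user):
  L0: frame=0x1C idx=9 entry=0x1D007 [P=1 RW=1 US=1 PS=0]
  L1: frame=0x1D idx=31 entry=0x1F007 [P=1 RW=1 US=1 PS=0]
  L2: frame=0x1F idx=20 entry=0x23007 [P=1 RW=1 US=1 PS=0]
  L3: frame=0x23 idx=30 entry=0x24007 [P=1 RW=1 US=1 PS=0]
  ✓ 0x24337  — 4 lookups

TLB: [["0x487C281E", "0x24"]]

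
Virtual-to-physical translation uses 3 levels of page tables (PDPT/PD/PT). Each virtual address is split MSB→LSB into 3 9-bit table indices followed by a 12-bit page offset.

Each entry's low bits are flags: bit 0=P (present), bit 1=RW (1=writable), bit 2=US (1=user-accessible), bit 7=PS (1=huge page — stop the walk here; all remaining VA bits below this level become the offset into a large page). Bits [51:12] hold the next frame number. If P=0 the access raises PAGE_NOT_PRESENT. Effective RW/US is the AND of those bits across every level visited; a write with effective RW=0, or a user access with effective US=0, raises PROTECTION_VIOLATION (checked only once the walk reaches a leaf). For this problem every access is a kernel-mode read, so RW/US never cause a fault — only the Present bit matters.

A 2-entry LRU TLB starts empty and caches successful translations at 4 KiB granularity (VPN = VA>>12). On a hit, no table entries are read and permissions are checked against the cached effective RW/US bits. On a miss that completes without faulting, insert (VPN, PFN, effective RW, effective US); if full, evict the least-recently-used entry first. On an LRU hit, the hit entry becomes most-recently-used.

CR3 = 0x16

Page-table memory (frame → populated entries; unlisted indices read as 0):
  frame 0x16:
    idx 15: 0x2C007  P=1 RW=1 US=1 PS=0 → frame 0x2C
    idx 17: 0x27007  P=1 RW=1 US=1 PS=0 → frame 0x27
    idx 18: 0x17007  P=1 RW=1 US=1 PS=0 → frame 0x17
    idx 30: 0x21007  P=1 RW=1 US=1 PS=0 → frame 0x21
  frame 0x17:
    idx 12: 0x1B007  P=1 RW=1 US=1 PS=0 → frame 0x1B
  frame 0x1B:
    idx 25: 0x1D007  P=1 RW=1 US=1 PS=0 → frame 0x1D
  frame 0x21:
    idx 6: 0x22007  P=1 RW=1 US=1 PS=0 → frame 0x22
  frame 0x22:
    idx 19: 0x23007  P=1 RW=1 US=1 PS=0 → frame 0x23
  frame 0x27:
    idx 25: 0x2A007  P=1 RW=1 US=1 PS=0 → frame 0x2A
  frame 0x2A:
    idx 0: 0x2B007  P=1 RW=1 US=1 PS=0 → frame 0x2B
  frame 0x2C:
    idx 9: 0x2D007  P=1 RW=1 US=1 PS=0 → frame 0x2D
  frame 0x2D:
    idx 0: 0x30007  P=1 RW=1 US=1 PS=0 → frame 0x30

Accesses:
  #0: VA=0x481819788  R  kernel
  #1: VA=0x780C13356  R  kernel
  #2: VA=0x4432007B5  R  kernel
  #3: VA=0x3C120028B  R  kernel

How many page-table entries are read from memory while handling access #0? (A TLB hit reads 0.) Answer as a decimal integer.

Per-access translation:
#0 VA=0x481819788 (r,kernel):
  lvl0: tbl 0x16, slot 18 ⇒ 0x17007 (P1/RW1/US1/PS0)
  lvl1: tbl 0x17, slot 12 ⇒ 0x1B007 (P1/RW1/US1/PS0)
  lvl2: tbl 0x1B, slot 25 ⇒ 0x1D007 (P1/RW1/US1/PS0)
  ✓ 0x1D788  — 3 lookups
#1 VA=0x780C13356 (r,kernel):
  lvl0: tbl 0x16, slot 30 ⇒ 0x21007 (P1/RW1/US1/PS0)
  lvl1: tbl 0x21, slot 6 ⇒ 0x22007 (P1/RW1/US1/PS0)
  lvl2: tbl 0x22, slot 19 ⇒ 0x23007 (P1/RW1/US1/PS0)
  ✓ 0x23356  — 3 lookups
#2 VA=0x4432007B5 (r,kernel):
  lvl0: tbl 0x16, slot 17 ⇒ 0x27007 (P1/RW1/US1/PS0)
  lvl1: tbl 0x27, slot 25 ⇒ 0x2A007 (P1/RW1/US1/PS0)
  lvl2: tbl 0x2A, slot 0 ⇒ 0x2B007 (P1/RW1/US1/PS0)
  ✓ 0x2B7B5  — 3 lookups
#3 VA=0x3C120028B (r,kernel):
  lvl0: tbl 0x16, slot 15 ⇒ 0x2C007 (P1/RW1/US1/PS0)
  lvl1: tbl 0x2C, slot 9 ⇒ 0x2D007 (P1/RW1/US1/PS0)
  lvl2: tbl 0x2D, slot 0 ⇒ 0x30007 (P1/RW1/US1/PS0)
  ✓ 0x3028B  — 3 lookups

Entries read for #0: 3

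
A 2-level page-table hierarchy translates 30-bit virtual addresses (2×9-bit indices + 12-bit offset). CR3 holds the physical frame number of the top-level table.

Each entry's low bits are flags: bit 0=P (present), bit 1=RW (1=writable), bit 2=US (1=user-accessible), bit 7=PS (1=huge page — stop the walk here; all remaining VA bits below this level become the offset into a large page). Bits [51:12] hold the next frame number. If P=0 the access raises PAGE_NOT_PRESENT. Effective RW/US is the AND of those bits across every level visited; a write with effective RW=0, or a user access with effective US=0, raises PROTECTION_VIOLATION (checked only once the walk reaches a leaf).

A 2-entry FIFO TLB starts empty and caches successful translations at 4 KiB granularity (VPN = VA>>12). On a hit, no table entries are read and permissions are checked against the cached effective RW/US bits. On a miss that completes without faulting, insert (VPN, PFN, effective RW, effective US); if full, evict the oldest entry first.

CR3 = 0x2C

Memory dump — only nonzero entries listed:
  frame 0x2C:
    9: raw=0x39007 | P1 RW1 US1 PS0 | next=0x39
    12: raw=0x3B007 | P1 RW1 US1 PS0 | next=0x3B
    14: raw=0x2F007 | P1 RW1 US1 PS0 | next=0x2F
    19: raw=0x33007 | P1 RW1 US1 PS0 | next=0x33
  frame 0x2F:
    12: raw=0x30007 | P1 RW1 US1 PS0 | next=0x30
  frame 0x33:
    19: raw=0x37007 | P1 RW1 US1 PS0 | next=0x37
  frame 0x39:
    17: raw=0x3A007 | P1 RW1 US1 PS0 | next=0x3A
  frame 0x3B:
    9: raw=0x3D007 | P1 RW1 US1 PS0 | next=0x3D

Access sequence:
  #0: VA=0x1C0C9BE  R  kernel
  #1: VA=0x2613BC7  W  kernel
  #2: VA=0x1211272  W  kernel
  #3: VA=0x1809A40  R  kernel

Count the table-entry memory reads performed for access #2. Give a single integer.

Trace:
#0 VA=0x1C0C9BE (r,kernel):
  lvl0: tbl 0x2C, slot 14 ⇒ 0x2F007 (P1/RW1/US1/PS0)
  lvl1: tbl 0x2F, slot 12 ⇒ 0x30007 (P1/RW1/US1/PS0)
  ✓ 0x309BE  — 2 lookups
#1 VA=0x2613BC7 (w,kernel):
  lvl0: tbl 0x2C, slot 19 ⇒ 0x33007 (P1/RW1/US1/PS0)
  lvl1: tbl 0x33, slot 19 ⇒ 0x37007 (P1/RW1/US1/PS0)
  ✓ 0x37BC7  — 2 lookups
#2 VA=0x1211272 (w,kernel):
  lvl0: tbl 0x2C, slot 9 ⇒ 0x39007 (P1/RW1/US1/PS0)
  lvl1: tbl 0x39, slot 17 ⇒ 0x3A007 (P1/RW1/US1/PS0)
  ✓ 0x3A272  — 2 lookups
#3 VA=0x1809A40 (r,kernel):
  lvl0: tbl 0x2C, slot 12 ⇒ 0x3B007 (P1/RW1/US1/PS0)
  lvl1: tbl 0x3B, slot 9 ⇒ 0x3D007 (P1/RW1/US1/PS0)
  ✓ 0x3DA40  — 2 lookups

Entries read for #2: 2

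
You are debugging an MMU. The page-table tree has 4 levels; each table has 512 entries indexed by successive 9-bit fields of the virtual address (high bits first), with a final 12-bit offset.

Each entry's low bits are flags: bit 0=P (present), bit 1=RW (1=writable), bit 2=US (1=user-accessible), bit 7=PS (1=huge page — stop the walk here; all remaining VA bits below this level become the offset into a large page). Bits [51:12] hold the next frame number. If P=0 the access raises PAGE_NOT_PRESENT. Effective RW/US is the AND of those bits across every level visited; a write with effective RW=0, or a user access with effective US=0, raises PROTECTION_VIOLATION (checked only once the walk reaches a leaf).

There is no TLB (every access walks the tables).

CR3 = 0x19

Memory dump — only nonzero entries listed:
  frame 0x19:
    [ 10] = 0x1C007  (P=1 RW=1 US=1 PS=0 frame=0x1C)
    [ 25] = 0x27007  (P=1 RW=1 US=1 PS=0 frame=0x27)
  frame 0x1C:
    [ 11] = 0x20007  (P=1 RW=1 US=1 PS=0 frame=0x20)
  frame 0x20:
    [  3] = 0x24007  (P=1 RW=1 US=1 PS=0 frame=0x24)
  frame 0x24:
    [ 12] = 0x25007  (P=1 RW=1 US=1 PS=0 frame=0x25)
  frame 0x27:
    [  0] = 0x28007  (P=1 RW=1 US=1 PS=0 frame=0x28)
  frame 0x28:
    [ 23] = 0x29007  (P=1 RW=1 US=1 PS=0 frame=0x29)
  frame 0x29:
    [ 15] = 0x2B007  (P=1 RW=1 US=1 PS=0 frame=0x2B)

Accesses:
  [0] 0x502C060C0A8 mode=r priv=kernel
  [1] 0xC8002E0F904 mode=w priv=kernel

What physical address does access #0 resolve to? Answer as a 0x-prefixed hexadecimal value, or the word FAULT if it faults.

Trace:
#0 VA=0x502C060C0A8 (r,kernel):
  lvl0: tbl 0x19, slot 10 ⇒ 0x1C007 (P1/RW1/US1/PS0)
  lvl1: tbl 0x1C, slot 11 ⇒ 0x20007 (P1/RW1/US1/PS0)
  lvl2: tbl 0x20, slot 3 ⇒ 0x24007 (P1/RW1/US1/PS0)
  lvl3: tbl 0x24, slot 12 ⇒ 0x25007 (P1/RW1/US1/PS0)
  ⇒ phys 0x250A8  [4 reads]
#1 VA=0xC8002E0F904 (w,kernel):
  lvl0: tbl 0x19, slot 25 ⇒ 0x27007 (P1/RW1/US1/PS0)
  lvl1: tbl 0x27, slot 0 ⇒ 0x28007 (P1/RW1/US1/PS0)
  lvl2: tbl 0x28, slot 23 ⇒ 0x29007 (P1/RW1/US1/PS0)
  lvl3: tbl 0x29, slot 15 ⇒ 0x2B007 (P1/RW1/US1/PS0)
  ⇒ phys 0x2B904  [4 reads]

Access #0 PA: 0x250A8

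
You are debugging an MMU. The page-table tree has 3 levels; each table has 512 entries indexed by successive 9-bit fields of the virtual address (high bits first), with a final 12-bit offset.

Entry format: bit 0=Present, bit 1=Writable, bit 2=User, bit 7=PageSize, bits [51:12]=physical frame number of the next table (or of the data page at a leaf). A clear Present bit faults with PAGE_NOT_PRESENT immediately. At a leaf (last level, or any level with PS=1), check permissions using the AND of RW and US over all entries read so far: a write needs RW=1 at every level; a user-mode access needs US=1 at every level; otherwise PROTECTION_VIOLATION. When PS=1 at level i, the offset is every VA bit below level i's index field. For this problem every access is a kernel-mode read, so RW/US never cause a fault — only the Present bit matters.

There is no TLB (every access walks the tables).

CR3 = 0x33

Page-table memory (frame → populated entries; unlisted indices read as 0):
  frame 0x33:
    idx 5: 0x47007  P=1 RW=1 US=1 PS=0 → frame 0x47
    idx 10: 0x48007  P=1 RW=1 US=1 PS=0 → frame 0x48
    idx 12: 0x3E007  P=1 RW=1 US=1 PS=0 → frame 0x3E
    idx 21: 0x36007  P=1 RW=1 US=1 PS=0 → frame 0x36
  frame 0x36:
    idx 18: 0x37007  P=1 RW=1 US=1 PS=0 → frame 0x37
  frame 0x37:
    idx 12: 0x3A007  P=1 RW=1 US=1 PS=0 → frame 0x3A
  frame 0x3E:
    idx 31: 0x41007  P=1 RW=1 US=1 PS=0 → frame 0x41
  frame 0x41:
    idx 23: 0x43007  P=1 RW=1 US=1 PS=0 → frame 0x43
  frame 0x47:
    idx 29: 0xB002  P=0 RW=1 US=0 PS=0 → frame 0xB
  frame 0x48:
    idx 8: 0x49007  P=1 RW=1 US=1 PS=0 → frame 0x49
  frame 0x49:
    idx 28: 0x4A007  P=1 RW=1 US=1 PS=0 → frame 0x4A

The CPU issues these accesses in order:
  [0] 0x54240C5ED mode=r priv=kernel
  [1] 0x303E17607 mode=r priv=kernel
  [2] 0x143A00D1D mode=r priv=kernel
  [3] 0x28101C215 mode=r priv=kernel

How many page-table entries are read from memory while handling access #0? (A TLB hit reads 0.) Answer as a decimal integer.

Per-access translation:
#0 VA=0x54240C5ED (r,kernel):
  L0: frame=0x33 idx=21 entry=0x36007 [P=1 RW=1 US=1 PS=0]
  L1: frame=0x36 idx=18 entry=0x37007 [P=1 RW=1 US=1 PS=0]
  L2: frame=0x37 idx=12 entry=0x3A007 [P=1 RW=1 US=1 PS=0]
  → PA=0x3A5ED  (3 entries read)
#1 VA=0x303E17607 (r,kernel):
  L0: frame=0x33 idx=12 entry=0x3E007 [P=1 RW=1 US=1 PS=0]
  L1: frame=0x3E idx=31 entry=0x41007 [P=1 RW=1 US=1 PS=0]
  L2: frame=0x41 idx=23 entry=0x43007 [P=1 RW=1 US=1 PS=0]
  → PA=0x43607  (3 entries read)
#2 VA=0x143A00D1D (r,kernel):
  L0: frame=0x33 idx=5 entry=0x47007 [P=1 RW=1 US=1 PS=0]
  L1: frame=0x47 idx=29 entry=0xB002 [P=0 RW=1 US=0 PS=0]
  ✗ PAGE_NOT_PRESENT  [2 reads]
#3 VA=0x28101C215 (r,kernel):
  L0: frame=0x33 idx=10 entry=0x48007 [P=1 RW=1 US=1 PS=0]
  L1: frame=0x48 idx=8 entry=0x49007 [P=1 RW=1 US=1 PS=0]
  L2: frame=0x49 idx=28 entry=0x4A007 [P=1 RW=1 US=1 PS=0]
  → PA=0x4A215  (3 entries read)

Entries read for #0: 3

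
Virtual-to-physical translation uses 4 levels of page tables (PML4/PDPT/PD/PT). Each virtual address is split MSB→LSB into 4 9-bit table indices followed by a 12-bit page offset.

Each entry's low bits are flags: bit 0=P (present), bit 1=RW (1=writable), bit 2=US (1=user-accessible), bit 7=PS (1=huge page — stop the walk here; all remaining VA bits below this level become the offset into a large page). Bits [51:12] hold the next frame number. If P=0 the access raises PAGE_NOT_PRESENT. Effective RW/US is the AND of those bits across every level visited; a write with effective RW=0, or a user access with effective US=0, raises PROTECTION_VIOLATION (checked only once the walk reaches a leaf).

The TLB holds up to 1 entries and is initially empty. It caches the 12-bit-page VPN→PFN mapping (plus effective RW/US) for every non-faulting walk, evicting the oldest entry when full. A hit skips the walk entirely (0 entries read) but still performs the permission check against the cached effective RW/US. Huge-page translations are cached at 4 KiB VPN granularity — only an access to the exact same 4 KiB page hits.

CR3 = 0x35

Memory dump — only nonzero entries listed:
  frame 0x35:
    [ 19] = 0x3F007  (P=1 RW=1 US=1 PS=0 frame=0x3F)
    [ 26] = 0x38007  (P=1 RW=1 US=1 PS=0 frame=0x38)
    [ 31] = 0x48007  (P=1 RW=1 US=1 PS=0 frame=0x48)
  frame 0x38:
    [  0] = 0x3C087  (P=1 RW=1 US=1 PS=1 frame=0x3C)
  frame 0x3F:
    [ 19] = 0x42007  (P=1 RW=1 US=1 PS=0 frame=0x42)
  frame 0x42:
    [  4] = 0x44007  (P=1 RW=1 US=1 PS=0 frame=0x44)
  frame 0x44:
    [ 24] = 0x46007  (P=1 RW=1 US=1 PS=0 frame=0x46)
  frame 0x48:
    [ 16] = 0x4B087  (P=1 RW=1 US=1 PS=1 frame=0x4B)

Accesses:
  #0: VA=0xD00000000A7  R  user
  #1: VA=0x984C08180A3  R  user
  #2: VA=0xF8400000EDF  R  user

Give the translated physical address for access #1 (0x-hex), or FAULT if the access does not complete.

Walk each access:
#0 VA=0xD00000000A7 (r,user):
  L0: frame=0x35 idx=26 entry=0x38007 [P=1 RW=1 US=1 PS=0]
  L1: frame=0x38 idx=0 entry=0x3C087 [P=1 RW=1 US=1 PS=1]
  ⇒ phys 0x3C0A7 (huge @L1)  [2 reads]
#1 VA=0x984C08180A3 (r,user):
  L0: frame=0x35 idx=19 entry=0x3F007 [P=1 RW=1 US=1 PS=0]
  L1: frame=0x3F idx=19 entry=0x42007 [P=1 RW=1 US=1 PS=0]
  L2: frame=0x42 idx=4 entry=0x44007 [P=1 RW=1 US=1 PS=0]
  L3: frame=0x44 idx=24 entry=0x46007 [P=1 RW=1 US=1 PS=0]
  ⇒ phys 0x460A3  [4 reads]
#2 VA=0xF8400000EDF (r,user):
  L0: frame=0x35 idx=31 entry=0x48007 [P=1 RW=1 US=1 PS=0]
  L1: frame=0x48 idx=16 entry=0x4B087 [P=1 RW=1 US=1 PS=1]
  ⇒ phys 0x4BEDF (huge @L1)  [2 reads]

Access #1 PA: 0x460A3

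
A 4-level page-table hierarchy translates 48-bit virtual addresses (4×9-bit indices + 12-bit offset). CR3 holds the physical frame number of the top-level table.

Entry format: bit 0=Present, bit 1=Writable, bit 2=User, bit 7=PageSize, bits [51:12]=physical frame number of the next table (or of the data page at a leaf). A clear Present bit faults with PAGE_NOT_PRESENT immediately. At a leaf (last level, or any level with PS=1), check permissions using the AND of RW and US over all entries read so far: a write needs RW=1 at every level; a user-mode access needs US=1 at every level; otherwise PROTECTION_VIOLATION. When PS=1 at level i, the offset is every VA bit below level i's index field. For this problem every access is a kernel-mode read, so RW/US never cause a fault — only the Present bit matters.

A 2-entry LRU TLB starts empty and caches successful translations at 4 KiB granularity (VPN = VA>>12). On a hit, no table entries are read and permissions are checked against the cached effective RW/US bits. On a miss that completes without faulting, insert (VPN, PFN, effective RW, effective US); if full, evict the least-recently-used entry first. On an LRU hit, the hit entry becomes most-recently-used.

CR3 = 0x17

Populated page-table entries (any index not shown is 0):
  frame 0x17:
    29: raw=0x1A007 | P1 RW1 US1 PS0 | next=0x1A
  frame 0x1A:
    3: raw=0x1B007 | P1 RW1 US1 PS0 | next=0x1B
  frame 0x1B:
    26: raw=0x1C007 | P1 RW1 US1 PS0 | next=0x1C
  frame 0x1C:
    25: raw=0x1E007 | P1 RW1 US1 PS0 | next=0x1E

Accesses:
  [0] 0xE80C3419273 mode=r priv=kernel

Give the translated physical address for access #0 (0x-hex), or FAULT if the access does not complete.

Per-access translation:
#0 VA=0xE80C3419273 (r,kernel):
  lvl0: tbl 0x17, slot 29 ⇒ 0x1A007 (P1/RW1/US1/PS0)
  lvl1: tbl 0x1A, slot 3 ⇒ 0x1B007 (P1/RW1/US1/PS0)
  lvl2: tbl 0x1B, slot 26 ⇒ 0x1C007 (P1/RW1/US1/PS0)
  lvl3: tbl 0x1C, slot 25 ⇒ 0x1E007 (P1/RW1/US1/PS0)
  → PA=0x1E273  (4 entries read)

Access #0 PA: 0x1E273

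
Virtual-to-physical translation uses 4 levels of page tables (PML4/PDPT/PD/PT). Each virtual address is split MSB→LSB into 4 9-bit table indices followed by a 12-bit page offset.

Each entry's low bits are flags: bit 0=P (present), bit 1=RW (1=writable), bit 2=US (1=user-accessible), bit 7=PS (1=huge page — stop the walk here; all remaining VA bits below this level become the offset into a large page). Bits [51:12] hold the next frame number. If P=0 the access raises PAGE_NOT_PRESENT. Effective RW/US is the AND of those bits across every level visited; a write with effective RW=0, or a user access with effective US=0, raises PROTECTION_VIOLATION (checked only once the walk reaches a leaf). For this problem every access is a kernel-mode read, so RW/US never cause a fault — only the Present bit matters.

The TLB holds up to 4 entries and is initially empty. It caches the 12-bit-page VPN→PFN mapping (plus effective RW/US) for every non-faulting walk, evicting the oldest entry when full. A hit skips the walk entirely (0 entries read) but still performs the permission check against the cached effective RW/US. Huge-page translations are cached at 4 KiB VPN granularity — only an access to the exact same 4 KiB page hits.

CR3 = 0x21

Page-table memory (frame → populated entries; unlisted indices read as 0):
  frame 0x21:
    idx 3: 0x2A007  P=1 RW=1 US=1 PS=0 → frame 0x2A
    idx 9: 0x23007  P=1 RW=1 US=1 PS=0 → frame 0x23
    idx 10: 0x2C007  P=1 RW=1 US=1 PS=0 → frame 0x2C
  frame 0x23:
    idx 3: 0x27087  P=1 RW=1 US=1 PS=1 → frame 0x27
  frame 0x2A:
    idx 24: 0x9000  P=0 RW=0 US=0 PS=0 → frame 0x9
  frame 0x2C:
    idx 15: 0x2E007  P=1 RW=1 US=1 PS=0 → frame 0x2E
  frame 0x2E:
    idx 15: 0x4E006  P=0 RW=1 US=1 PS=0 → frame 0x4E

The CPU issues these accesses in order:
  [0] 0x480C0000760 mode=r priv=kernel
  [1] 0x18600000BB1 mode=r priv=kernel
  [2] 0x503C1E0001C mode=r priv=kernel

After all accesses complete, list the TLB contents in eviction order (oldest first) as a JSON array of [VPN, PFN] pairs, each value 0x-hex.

Per-access translation:
#0 VA=0x480C0000760 (r,kernel):
  L0: frame=0x21 idx=9 entry=0x23007 [P=1 RW=1 US=1 PS=0]
  L1: frame=0x23 idx=3 entry=0x27087 [P=1 RW=1 US=1 PS=1]
  ✓ 0x27760 (huge @L1)  — 2 lookups
#1 VA=0x18600000BB1 (r,kernel):
  L0: frame=0x21 idx=3 entry=0x2A007 [P=1 RW=1 US=1 PS=0]
  L1: frame=0x2A idx=24 entry=0x9000 [P=0 RW=0 US=0 PS=0]
  ⇒ fault: PAGE_NOT_PRESENT  — 2 lookups
#2 VA=0x503C1E0001C (r,kernel):
  L0: frame=0x21 idx=10 entry=0x2C007 [P=1 RW=1 US=1 PS=0]
  L1: frame=0x2C idx=15 entry=0x2E007 [P=1 RW=1 US=1 PS=0]
  L2: frame=0x2E idx=15 entry=0x4E006 [P=0 RW=1 US=1 PS=0]
  ⇒ fault: PAGE_NOT_PRESENT  — 3 lookups

TLB: [["0x480C0000", "0x27"]]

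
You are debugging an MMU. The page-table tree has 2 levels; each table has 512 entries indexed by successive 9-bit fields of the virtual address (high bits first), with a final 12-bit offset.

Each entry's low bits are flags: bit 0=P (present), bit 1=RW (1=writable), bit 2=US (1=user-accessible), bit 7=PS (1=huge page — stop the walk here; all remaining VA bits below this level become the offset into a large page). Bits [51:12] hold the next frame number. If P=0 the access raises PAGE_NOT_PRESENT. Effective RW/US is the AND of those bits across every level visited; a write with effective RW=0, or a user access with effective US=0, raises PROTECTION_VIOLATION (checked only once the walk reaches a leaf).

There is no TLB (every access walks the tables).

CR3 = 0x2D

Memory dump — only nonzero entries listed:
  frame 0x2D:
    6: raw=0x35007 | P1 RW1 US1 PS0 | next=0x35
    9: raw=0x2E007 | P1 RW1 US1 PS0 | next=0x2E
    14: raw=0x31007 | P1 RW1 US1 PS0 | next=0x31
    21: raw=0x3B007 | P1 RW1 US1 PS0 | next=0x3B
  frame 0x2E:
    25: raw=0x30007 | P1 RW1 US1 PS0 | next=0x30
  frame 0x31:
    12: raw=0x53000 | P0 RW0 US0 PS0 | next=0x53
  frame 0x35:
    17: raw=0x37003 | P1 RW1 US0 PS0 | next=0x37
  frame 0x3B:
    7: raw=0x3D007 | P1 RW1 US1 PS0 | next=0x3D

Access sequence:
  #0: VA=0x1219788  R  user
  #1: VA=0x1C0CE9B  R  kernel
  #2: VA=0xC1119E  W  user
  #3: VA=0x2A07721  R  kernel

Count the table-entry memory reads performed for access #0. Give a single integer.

Per-access translation:
#0 VA=0x1219788 (r,user):
  [0] read 0x2D idx=9: raw=0x2E007 flags P=1 W=1 U=1 S=0
  [1] read 0x2E idx=25: raw=0x30007 flags P=1 W=1 U=1 S=0
  ✓ 0x30788  — 2 lookups
#1 VA=0x1C0CE9B (r,kernel):
  [0] read 0x2D idx=14: raw=0x31007 flags P=1 W=1 U=1 S=0
  [1] read 0x31 idx=12: raw=0x53000 flags P=0 W=0 U=0 S=0
  → PAGE_NOT_PRESENT  (2 entries read)
#2 VA=0xC1119E (w,user):
  [0] read 0x2D idx=6: raw=0x35007 flags P=1 W=1 U=1 S=0
  [1] read 0x35 idx=17: raw=0x37003 flags P=1 W=1 U=0 S=0
  → PROTECTION_VIOLATION  (2 entries read)
#3 VA=0x2A07721 (r,kernel):
  [0] read 0x2D idx=21: raw=0x3B007 flags P=1 W=1 U=1 S=0
  [1] read 0x3B idx=7: raw=0x3D007 flags P=1 W=1 U=1 S=0
  ✓ 0x3D721  — 2 lookups

Entries read for #0: 2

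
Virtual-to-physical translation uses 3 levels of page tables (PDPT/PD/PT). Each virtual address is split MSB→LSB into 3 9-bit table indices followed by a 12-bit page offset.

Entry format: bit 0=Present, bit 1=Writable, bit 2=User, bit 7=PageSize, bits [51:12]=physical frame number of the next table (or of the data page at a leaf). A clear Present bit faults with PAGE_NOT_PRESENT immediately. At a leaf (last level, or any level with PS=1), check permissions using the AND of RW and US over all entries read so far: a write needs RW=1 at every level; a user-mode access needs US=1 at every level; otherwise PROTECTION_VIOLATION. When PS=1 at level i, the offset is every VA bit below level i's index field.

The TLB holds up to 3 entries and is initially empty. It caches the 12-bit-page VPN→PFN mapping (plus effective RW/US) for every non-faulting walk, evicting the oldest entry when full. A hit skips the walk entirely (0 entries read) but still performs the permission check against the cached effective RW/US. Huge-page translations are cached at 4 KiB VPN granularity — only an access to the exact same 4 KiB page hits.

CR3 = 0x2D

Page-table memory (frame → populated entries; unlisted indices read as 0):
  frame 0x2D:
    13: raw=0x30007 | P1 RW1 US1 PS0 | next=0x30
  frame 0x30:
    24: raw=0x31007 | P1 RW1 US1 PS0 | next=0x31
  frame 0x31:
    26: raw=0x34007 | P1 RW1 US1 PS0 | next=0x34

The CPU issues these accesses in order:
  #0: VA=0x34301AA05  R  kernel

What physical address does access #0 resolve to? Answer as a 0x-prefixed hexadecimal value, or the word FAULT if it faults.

Walk each access:
#0 VA=0x34301AA05 (r,kernel):
  [0] read 0x2D idx=13: raw=0x30007 flags P=1 W=1 U=1 S=0
  [1] read 0x30 idx=24: raw=0x31007 flags P=1 W=1 U=1 S=0
  [2] read 0x31 idx=26: raw=0x34007 flags P=1 W=1 U=1 S=0
  ⇒ phys 0x34A05  [3 reads]

Access #0 PA: 0x34A05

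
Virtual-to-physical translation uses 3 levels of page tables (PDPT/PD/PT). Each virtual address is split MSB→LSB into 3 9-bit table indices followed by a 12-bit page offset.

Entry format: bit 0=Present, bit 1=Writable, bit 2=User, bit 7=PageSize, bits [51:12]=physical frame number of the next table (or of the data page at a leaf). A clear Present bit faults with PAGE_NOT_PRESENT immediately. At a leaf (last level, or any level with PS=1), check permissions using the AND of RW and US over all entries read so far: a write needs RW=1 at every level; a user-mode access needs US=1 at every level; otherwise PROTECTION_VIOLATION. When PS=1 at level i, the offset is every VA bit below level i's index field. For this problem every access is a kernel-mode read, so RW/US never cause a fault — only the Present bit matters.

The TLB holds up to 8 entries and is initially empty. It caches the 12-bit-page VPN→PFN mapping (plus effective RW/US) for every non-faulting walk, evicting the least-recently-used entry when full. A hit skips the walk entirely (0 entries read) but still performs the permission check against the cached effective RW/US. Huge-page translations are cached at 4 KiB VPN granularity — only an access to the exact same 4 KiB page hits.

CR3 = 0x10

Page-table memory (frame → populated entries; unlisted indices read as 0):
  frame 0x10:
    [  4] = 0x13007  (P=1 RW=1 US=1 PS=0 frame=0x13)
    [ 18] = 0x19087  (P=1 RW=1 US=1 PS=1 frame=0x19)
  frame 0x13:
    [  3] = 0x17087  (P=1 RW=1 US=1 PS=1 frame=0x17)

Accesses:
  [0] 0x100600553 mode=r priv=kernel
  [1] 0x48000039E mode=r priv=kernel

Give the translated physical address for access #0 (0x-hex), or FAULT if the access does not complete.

Trace:
#0 VA=0x100600553 (r,kernel):
  L0 @0x10[4] → 0x13007  P=1,RW=1,US=1,PS=0
  L1 @0x13[3] → 0x17087  P=1,RW=1,US=1,PS=1
  ⇒ phys 0x17553 (huge @L1)  [2 reads]
#1 VA=0x48000039E (r,kernel):
  L0 @0x10[18] → 0x19087  P=1,RW=1,US=1,PS=1
  ⇒ phys 0x1939E (huge @L0)  [1 reads]

Access #0 PA: 0x17553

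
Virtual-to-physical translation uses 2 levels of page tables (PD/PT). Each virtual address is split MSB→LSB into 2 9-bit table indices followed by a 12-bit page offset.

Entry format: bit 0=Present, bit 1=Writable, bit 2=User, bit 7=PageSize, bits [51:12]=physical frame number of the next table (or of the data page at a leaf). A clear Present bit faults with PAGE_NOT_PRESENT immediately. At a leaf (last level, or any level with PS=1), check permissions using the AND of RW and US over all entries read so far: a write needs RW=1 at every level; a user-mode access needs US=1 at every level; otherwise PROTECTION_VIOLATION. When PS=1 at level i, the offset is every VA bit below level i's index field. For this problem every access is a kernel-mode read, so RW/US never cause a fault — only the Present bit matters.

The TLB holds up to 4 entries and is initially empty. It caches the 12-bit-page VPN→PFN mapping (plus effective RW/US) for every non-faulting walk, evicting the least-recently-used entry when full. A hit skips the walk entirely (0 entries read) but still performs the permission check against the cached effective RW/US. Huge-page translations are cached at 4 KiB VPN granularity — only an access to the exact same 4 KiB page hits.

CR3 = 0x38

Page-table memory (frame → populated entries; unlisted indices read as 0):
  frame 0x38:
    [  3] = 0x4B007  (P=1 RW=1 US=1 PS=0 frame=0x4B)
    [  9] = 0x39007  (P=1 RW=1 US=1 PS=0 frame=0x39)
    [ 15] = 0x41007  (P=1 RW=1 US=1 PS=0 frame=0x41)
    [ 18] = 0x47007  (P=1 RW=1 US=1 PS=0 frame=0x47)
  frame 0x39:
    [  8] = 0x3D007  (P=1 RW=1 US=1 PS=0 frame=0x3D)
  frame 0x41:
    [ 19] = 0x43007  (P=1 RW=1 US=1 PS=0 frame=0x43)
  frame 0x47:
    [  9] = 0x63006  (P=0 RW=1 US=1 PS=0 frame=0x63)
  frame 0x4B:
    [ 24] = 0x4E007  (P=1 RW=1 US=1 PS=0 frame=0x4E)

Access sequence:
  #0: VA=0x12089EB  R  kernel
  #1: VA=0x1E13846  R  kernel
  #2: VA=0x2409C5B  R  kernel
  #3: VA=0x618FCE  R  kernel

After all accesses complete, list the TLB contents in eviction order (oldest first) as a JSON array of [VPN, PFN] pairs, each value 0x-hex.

Walk each access:
#0 VA=0x12089EB (r,kernel):
  L0 @0x38[9] → 0x39007  P=1,RW=1,US=1,PS=0
  L1 @0x39[8] → 0x3D007  P=1,RW=1,US=1,PS=0
  ✓ 0x3D9EB  — 2 lookups
#1 VA=0x1E13846 (r,kernel):
  L0 @0x38[15] → 0x41007  P=1,RW=1,US=1,PS=0
  L1 @0x41[19] → 0x43007  P=1,RW=1,US=1,PS=0
  ✓ 0x43846  — 2 lookups
#2 VA=0x2409C5B (r,kernel):
  L0 @0x38[18] → 0x47007  P=1,RW=1,US=1,PS=0
  L1 @0x47[9] → 0x63006  P=0,RW=1,US=1,PS=0
  → PAGE_NOT_PRESENT  (2 entries read)
#3 VA=0x618FCE (r,kernel):
  L0 @0x38[3] → 0x4B007  P=1,RW=1,US=1,PS=0
  L1 @0x4B[24] → 0x4E007  P=1,RW=1,US=1,PS=0
  ✓ 0x4EFCE  — 2 lookups

TLB: [["0x1208", "0x3D"], ["0x1E13", "0x43"], ["0x618", "0x4E"]]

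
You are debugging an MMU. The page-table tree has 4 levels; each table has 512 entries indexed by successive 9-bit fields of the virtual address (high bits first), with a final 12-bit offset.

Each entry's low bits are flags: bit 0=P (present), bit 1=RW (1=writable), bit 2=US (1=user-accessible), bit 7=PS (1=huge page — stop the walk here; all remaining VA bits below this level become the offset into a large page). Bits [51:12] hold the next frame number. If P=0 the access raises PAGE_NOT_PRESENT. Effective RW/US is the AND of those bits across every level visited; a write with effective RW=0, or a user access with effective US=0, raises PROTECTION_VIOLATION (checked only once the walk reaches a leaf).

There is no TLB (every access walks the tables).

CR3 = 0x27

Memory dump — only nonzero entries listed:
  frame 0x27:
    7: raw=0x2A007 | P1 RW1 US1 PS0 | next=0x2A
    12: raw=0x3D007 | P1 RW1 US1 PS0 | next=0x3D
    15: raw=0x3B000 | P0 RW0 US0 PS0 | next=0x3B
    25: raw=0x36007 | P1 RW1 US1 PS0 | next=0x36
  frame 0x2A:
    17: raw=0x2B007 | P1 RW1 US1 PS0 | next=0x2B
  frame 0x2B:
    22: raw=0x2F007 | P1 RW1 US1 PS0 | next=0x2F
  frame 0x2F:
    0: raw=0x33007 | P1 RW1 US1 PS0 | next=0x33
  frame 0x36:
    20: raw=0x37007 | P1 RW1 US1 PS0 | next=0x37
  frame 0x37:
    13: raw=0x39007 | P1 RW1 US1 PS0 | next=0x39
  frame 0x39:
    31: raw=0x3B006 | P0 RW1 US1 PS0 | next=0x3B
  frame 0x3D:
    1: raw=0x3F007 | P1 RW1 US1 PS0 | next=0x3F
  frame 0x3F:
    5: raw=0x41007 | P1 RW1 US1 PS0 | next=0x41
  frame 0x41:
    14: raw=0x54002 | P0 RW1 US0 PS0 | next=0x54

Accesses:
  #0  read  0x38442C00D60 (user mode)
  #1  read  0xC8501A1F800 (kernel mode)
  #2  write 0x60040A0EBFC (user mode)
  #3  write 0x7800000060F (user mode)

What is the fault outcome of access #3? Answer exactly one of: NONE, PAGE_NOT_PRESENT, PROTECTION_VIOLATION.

Walk each access:
#0 VA=0x38442C00D60 (r,user):
  L0 @0x27[7] → 0x2A007  P=1,RW=1,US=1,PS=0
  L1 @0x2A[17] → 0x2B007  P=1,RW=1,US=1,PS=0
  L2 @0x2B[22] → 0x2F007  P=1,RW=1,US=1,PS=0
  L3 @0x2F[0] → 0x33007  P=1,RW=1,US=1,PS=0
  ⇒ phys 0x33D60  [4 reads]
#1 VA=0xC8501A1F800 (r,kernel):
  L0 @0x27[25] → 0x36007  P=1,RW=1,US=1,PS=0
  L1 @0x36[20] → 0x37007  P=1,RW=1,US=1,PS=0
  L2 @0x37[13] → 0x39007  P=1,RW=1,US=1,PS=0
  L3 @0x39[31] → 0x3B006  P=0,RW=1,US=1,PS=0
  → PAGE_NOT_PRESENT  (4 entries read)
#2 VA=0x60040A0EBFC (w,user):
  L0 @0x27[12] → 0x3D007  P=1,RW=1,US=1,PS=0
  L1 @0x3D[1] → 0x3F007  P=1,RW=1,US=1,PS=0
  L2 @0x3F[5] → 0x41007  P=1,RW=1,US=1,PS=0
  L3 @0x41[14] → 0x54002  P=0,RW=1,US=0,PS=0
  → PAGE_NOT_PRESENT  (4 entries read)
#3 VA=0x7800000060F (w,user):
  L0 @0x27[15] → 0x3B000  P=0,RW=0,US=0,PS=0
  → PAGE_NOT_PRESENT  (1 entries read)

Access #3 fault: PAGE_NOT_PRESENT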